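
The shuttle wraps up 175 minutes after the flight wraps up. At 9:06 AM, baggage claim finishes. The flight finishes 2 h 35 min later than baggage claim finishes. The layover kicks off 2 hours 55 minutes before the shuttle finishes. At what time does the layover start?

The flight ends at 9:06 AM + 155 min = 11:41 AM.
The shuttle ends at 11:41 AM + 175 min = 2:36 PM.
The layover starts at 2:36 PM − 175 min = 11:41 AM.

11:41 AM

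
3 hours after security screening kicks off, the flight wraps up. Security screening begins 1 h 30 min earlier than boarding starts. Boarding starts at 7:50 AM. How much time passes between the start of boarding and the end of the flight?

Security screening starts at 7:50 AM − 90 min = 6:20 AM.
The flight ends at 6:20 AM + 180 min = 9:20 AM.
From 7:50 AM to 9:20 AM is an hour and a half.

an hour and a half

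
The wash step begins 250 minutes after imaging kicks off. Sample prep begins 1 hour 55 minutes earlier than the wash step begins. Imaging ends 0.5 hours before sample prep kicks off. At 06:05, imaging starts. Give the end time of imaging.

07:50

The wash step starts at 06:05 + 250 min = 10:15.
Sample prep starts at 10:15 − 115 min = 08:20.
Imaging ends at 08:20 − 30 min = 07:50.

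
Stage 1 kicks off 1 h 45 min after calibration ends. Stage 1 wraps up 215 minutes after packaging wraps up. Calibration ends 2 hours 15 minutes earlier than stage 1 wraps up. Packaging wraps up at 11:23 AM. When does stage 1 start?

2:28 PM

Stage 1 ends at 11:23 AM + 215 min = 2:58 PM.
Calibration ends at 2:58 PM − 135 min = 12:43 PM.
Stage 1 starts at 12:43 PM + 105 min = 2:28 PM.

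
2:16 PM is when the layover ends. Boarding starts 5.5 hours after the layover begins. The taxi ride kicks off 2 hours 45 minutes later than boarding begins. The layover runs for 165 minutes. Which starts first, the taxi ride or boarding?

boarding

The layover starts at 2:16 PM − 165 min = 11:31 AM.
Boarding starts at 11:31 AM + 330 min = 5:01 PM.
The taxi ride starts at 5:01 PM + 165 min = 7:46 PM.
The taxi ride starts at 7:46 PM and boarding starts at 5:01 PM, so boarding is first.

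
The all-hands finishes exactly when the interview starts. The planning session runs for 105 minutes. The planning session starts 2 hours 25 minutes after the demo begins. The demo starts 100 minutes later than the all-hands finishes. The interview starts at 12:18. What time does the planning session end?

18:08

The all-hands ends at 12:18.
The demo starts at 12:18 + 100 min = 13:58.
The planning session starts at 13:58 + 145 min = 16:23.
The planning session ends at 16:23 + 105 min = 18:08.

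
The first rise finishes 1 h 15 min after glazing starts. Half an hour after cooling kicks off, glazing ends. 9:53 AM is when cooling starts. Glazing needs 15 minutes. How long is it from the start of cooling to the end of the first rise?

90 minutes

Glazing ends at 9:53 AM + 30 min = 10:23 AM.
Glazing starts at 10:23 AM − 15 min = 10:08 AM.
The first rise ends at 10:08 AM + 75 min = 11:23 AM.
From 9:53 AM to 11:23 AM is 90 minutes.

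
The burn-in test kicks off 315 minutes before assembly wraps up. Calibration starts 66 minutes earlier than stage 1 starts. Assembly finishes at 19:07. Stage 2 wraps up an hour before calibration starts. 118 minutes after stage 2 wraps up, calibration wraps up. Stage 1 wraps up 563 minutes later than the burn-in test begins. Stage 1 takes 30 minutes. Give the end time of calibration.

22:37

The burn-in test starts at 19:07 − 315 min = 13:52.
Stage 1 ends at 13:52 + 563 min = 23:15.
Stage 1 starts at 23:15 − 30 min = 22:45.
Calibration starts at 22:45 − 66 min = 21:39.
Stage 2 ends at 21:39 − 60 min = 20:39.
Calibration ends at 20:39 + 118 min = 22:37.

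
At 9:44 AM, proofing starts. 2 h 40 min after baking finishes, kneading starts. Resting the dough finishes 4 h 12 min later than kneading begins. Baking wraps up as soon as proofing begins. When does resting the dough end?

4:36 PM

Baking ends at 9:44 AM.
Kneading starts at 9:44 AM + 160 min = 12:24 PM.
Resting the dough ends at 12:24 PM + 252 min = 4:36 PM.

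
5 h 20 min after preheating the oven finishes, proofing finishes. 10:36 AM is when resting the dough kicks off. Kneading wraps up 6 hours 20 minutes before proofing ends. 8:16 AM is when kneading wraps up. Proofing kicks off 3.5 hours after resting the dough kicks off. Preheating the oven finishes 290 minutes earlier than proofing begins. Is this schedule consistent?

Proofing starts at 10:36 AM + 210 min = 2:06 PM.
Preheating the oven ends at 2:06 PM − 290 min = 9:16 AM.
Proofing ends at 9:16 AM + 320 min = 2:36 PM.
Kneading ends at 2:36 PM − 380 min = 8:16 AM.
That matches the stated 8:16 AM, so the schedule is consistent.

Yes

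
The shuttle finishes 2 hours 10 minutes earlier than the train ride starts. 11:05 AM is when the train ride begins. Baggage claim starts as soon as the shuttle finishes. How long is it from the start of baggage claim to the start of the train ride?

The shuttle ends at 11:05 AM − 130 min = 8:55 AM.
So baggage claim starts at 8:55 AM.
From 8:55 AM to 11:05 AM is 130 minutes.

130 minutes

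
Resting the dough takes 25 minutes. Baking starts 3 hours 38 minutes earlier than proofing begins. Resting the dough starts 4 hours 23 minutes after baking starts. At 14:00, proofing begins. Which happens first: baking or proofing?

Baking starts at 14:00 − 218 min = 10:22.
Baking starts at 10:22 and proofing starts at 14:00, so baking is first.

baking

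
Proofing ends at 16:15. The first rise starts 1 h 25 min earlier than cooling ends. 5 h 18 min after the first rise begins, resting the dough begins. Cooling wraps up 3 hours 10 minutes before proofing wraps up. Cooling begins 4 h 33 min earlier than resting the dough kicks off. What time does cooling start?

12:25

Cooling ends at 16:15 − 190 min = 13:05.
The first rise starts at 13:05 − 85 min = 11:40.
Resting the dough starts at 11:40 + 318 min = 16:58.
Cooling starts at 16:58 − 273 min = 12:25.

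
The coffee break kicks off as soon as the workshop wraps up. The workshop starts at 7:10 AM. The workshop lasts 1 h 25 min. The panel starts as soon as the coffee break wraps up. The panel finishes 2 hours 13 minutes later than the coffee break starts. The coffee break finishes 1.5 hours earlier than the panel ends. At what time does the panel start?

9:18 AM

The workshop ends at 7:10 AM + 85 min = 8:35 AM.
So the coffee break starts at 8:35 AM.
The panel ends at 8:35 AM + 133 min = 10:48 AM.
The coffee break ends at 10:48 AM − 90 min = 9:18 AM.
So the panel starts at 9:18 AM.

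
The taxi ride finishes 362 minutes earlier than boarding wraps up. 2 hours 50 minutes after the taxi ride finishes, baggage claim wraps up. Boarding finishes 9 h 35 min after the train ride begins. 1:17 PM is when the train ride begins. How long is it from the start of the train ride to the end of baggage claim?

383 minutes

Boarding ends at 1:17 PM + 575 min = 10:52 PM.
The taxi ride ends at 10:52 PM − 362 min = 4:50 PM.
Baggage claim ends at 4:50 PM + 170 min = 7:40 PM.
From 1:17 PM to 7:40 PM is 383 minutes.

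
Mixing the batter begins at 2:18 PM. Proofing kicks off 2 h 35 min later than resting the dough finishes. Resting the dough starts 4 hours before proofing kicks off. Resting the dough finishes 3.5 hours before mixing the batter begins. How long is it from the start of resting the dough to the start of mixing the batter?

4 hours 55 minutes

Resting the dough ends at 2:18 PM − 210 min = 10:48 AM.
Proofing starts at 10:48 AM + 155 min = 1:23 PM.
Resting the dough starts at 1:23 PM − 240 min = 9:23 AM.
From 9:23 AM to 2:18 PM is 4 hours 55 minutes.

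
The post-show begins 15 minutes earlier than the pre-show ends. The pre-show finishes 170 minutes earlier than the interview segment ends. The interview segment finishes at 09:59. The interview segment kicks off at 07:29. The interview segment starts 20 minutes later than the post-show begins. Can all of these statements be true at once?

No

The pre-show ends at 09:59 − 170 min = 07:09.
The post-show starts at 07:09 − 15 min = 06:54.
The interview segment starts at 06:54 + 20 min = 07:14.
But the interview segment is also said to start at 07:29 — a 15-minute conflict.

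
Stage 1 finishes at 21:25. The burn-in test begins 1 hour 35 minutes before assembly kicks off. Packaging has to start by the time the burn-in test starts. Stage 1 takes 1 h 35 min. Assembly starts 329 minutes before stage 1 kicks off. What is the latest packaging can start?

Stage 1 starts at 21:25 − 95 min = 19:50.
Assembly starts at 19:50 − 329 min = 14:21.
The burn-in test starts at 14:21 − 95 min = 12:46.
Packaging is bounded by the burn-in test, so the latest it can start is 12:46.

12:46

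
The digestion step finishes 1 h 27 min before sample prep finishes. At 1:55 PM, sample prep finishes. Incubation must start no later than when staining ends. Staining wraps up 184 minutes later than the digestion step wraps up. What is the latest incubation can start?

3:32 PM

The digestion step ends at 1:55 PM − 87 min = 12:28 PM.
Staining ends at 12:28 PM + 184 min = 3:32 PM.
Incubation is bounded by staining, so the latest it can start is 3:32 PM.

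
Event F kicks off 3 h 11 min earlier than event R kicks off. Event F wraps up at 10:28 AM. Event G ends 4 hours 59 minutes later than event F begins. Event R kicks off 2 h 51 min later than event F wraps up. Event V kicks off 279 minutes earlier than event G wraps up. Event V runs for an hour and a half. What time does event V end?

11:58 AM

Event R starts at 10:28 AM + 171 min = 1:19 PM.
Event F starts at 1:19 PM − 191 min = 10:08 AM.
Event G ends at 10:08 AM + 299 min = 3:07 PM.
Event V starts at 3:07 PM − 279 min = 10:28 AM.
Event V ends at 10:28 AM + 90 min = 11:58 AM.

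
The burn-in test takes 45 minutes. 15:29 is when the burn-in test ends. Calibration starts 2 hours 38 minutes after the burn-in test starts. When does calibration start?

The burn-in test starts at 15:29 − 45 min = 14:44.
Calibration starts at 14:44 + 158 min = 17:22.

17:22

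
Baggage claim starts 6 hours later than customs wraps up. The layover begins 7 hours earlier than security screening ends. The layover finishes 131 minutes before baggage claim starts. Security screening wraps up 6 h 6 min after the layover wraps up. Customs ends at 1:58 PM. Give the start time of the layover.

Baggage claim starts at 1:58 PM + 360 min = 7:58 PM.
The layover ends at 7:58 PM − 131 min = 5:47 PM.
Security screening ends at 5:47 PM + 366 min = 11:53 PM.
The layover starts at 11:53 PM − 420 min = 4:53 PM.

4:53 PM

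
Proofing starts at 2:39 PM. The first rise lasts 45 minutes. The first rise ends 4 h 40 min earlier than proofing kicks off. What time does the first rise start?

9:14 AM

The first rise ends at 2:39 PM − 280 min = 9:59 AM.
The first rise starts at 9:59 AM − 45 min = 9:14 AM.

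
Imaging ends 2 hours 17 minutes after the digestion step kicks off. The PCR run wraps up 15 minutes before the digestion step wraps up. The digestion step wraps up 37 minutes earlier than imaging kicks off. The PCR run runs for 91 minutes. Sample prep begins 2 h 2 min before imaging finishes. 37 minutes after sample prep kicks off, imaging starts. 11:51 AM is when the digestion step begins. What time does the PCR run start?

Imaging ends at 11:51 AM + 137 min = 2:08 PM.
Sample prep starts at 2:08 PM − 122 min = 12:06 PM.
Imaging starts at 12:06 PM + 37 min = 12:43 PM.
The digestion step ends at 12:43 PM − 37 min = 12:06 PM.
The PCR run ends at 12:06 PM − 15 min = 11:51 AM.
The PCR run starts at 11:51 AM − 91 min = 10:20 AM.

10:20 AM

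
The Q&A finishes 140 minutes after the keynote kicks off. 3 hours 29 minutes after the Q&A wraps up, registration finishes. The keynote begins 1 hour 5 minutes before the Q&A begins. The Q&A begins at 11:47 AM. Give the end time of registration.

4:31 PM

The keynote starts at 11:47 AM − 65 min = 10:42 AM.
The Q&A ends at 10:42 AM + 140 min = 1:02 PM.
Registration ends at 1:02 PM + 209 min = 4:31 PM.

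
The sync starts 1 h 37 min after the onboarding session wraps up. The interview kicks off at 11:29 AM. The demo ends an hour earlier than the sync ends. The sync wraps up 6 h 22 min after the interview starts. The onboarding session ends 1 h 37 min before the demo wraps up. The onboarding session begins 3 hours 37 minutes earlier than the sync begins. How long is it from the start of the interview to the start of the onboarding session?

1 hour 45 minutes

The sync ends at 11:29 AM + 382 min = 5:51 PM.
The demo ends at 5:51 PM − 60 min = 4:51 PM.
The onboarding session ends at 4:51 PM − 97 min = 3:14 PM.
The sync starts at 3:14 PM + 97 min = 4:51 PM.
The onboarding session starts at 4:51 PM − 217 min = 1:14 PM.
From 11:29 AM to 1:14 PM is 1 hour 45 minutes.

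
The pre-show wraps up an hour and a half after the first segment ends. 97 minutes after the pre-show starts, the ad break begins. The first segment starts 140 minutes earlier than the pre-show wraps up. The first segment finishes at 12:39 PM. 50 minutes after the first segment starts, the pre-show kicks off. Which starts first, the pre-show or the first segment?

the first segment

The pre-show ends at 12:39 PM + 90 min = 2:09 PM.
The first segment starts at 2:09 PM − 140 min = 11:49 AM.
The pre-show starts at 11:49 AM + 50 min = 12:39 PM.
The pre-show starts at 12:39 PM and the first segment starts at 11:49 AM, so the first segment is first.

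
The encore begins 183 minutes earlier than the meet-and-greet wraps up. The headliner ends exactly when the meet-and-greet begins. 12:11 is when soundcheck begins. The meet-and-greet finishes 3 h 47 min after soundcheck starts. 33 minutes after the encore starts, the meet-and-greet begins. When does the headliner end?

13:28

The meet-and-greet ends at 12:11 + 227 min = 15:58.
The encore starts at 15:58 − 183 min = 12:55.
The meet-and-greet starts at 12:55 + 33 min = 13:28.
So the headliner ends at 13:28.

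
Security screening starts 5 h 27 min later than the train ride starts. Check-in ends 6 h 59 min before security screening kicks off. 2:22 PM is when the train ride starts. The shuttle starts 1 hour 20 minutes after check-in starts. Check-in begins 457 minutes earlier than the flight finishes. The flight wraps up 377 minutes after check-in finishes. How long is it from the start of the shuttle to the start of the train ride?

92 minutes

Security screening starts at 2:22 PM + 327 min = 7:49 PM.
Check-in ends at 7:49 PM − 419 min = 12:50 PM.
The flight ends at 12:50 PM + 377 min = 7:07 PM.
Check-in starts at 7:07 PM − 457 min = 11:30 AM.
The shuttle starts at 11:30 AM + 80 min = 12:50 PM.
From 12:50 PM to 2:22 PM is 92 minutes.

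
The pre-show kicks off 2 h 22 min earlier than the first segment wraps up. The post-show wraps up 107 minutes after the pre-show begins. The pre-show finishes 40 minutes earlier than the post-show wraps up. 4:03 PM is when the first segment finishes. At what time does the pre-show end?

2:48 PM

The pre-show starts at 4:03 PM − 142 min = 1:41 PM.
The post-show ends at 1:41 PM + 107 min = 3:28 PM.
The pre-show ends at 3:28 PM − 40 min = 2:48 PM.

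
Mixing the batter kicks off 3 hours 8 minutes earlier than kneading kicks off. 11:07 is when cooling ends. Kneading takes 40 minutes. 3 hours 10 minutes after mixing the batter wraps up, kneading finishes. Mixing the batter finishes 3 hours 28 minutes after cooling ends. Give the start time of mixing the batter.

13:57

Mixing the batter ends at 11:07 + 208 min = 14:35.
Kneading ends at 14:35 + 190 min = 17:45.
Kneading starts at 17:45 − 40 min = 17:05.
Mixing the batter starts at 17:05 − 188 min = 13:57.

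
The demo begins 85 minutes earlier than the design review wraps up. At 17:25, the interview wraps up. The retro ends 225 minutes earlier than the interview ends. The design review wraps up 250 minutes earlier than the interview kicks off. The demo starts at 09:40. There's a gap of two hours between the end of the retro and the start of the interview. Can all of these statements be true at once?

The retro ends at 17:25 − 225 min = 13:40.
The interview starts at 13:40 + 120 min = 15:40.
The design review ends at 15:40 − 250 min = 11:30.
The demo starts at 11:30 − 85 min = 10:05.
But the demo is also said to start at 09:40 — a 25-minute conflict.

No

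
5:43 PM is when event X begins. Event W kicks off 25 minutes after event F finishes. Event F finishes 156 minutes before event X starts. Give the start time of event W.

3:32 PM

Event F ends at 5:43 PM − 156 min = 3:07 PM.
Event W starts at 3:07 PM + 25 min = 3:32 PM.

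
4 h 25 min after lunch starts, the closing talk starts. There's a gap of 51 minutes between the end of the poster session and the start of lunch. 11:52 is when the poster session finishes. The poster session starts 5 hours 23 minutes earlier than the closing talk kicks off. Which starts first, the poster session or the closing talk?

Lunch starts at 11:52 + 51 min = 12:43.
The closing talk starts at 12:43 + 265 min = 17:08.
The poster session starts at 17:08 − 323 min = 11:45.
The poster session starts at 11:45 and the closing talk starts at 17:08, so the poster session is first.

the poster session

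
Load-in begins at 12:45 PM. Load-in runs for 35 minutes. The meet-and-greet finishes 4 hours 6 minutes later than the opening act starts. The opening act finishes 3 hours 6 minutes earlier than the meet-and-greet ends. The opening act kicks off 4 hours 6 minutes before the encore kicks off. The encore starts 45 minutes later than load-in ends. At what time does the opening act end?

Load-in ends at 12:45 PM + 35 min = 1:20 PM.
The encore starts at 1:20 PM + 45 min = 2:05 PM.
The opening act starts at 2:05 PM − 246 min = 9:59 AM.
The meet-and-greet ends at 9:59 AM + 246 min = 2:05 PM.
The opening act ends at 2:05 PM − 186 min = 10:59 AM.

10:59 AM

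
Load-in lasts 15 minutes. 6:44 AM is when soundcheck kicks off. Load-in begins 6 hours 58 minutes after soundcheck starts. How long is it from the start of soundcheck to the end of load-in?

7 hours 13 minutes

Load-in starts at 6:44 AM + 418 min = 1:42 PM.
Load-in ends at 1:42 PM + 15 min = 1:57 PM.
From 6:44 AM to 1:57 PM is 7 hours 13 minutes.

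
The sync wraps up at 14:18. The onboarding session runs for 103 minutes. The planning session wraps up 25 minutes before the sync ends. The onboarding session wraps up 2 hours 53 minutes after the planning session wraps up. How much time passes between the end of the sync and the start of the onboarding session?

45 minutes

The planning session ends at 14:18 − 25 min = 13:53.
The onboarding session ends at 13:53 + 173 min = 16:46.
The onboarding session starts at 16:46 − 103 min = 15:03.
From 14:18 to 15:03 is 45 minutes.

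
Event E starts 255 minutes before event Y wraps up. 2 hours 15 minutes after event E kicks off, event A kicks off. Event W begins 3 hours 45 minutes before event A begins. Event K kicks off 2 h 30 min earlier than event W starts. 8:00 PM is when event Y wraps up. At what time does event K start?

Event E starts at 8:00 PM − 255 min = 3:45 PM.
Event A starts at 3:45 PM + 135 min = 6:00 PM.
Event W starts at 6:00 PM − 225 min = 2:15 PM.
Event K starts at 2:15 PM − 150 min = 11:45 AM.

11:45 AM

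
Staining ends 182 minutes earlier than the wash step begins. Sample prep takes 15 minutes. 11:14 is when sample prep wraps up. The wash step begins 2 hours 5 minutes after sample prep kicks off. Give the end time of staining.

Sample prep starts at 11:14 − 15 min = 10:59.
The wash step starts at 10:59 + 125 min = 13:04.
Staining ends at 13:04 − 182 min = 10:02.

10:02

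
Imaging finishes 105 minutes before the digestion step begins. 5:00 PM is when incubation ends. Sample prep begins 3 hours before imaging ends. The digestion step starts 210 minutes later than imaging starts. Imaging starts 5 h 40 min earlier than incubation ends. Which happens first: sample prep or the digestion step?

sample prep

Imaging starts at 5:00 PM − 340 min = 11:20 AM.
The digestion step starts at 11:20 AM + 210 min = 2:50 PM.
Imaging ends at 2:50 PM − 105 min = 1:05 PM.
Sample prep starts at 1:05 PM − 180 min = 10:05 AM.
Sample prep starts at 10:05 AM and the digestion step starts at 2:50 PM, so sample prep is first.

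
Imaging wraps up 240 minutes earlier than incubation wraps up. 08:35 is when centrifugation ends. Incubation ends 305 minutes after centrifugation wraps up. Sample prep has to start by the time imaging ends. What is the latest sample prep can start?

Incubation ends at 08:35 + 305 min = 13:40.
Imaging ends at 13:40 − 240 min = 09:40.
Sample prep is bounded by imaging, so the latest it can start is 09:40.

09:40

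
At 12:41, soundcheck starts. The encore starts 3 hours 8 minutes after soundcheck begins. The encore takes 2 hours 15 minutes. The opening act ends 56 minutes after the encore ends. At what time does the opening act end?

19:00

The encore starts at 12:41 + 188 min = 15:49.
The encore ends at 15:49 + 135 min = 18:04.
The opening act ends at 18:04 + 56 min = 19:00.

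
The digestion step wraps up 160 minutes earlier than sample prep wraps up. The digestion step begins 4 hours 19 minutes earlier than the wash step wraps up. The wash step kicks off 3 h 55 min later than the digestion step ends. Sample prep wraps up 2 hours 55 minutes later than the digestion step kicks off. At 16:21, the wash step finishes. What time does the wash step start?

The digestion step starts at 16:21 − 259 min = 12:02.
Sample prep ends at 12:02 + 175 min = 14:57.
The digestion step ends at 14:57 − 160 min = 12:17.
The wash step starts at 12:17 + 235 min = 16:12.

16:12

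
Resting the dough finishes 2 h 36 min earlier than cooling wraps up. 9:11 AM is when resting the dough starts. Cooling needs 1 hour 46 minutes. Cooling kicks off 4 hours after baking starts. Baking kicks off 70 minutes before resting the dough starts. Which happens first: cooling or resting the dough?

resting the dough

Baking starts at 9:11 AM − 70 min = 8:01 AM.
Cooling starts at 8:01 AM + 240 min = 12:01 PM.
Cooling starts at 12:01 PM and resting the dough starts at 9:11 AM, so resting the dough is first.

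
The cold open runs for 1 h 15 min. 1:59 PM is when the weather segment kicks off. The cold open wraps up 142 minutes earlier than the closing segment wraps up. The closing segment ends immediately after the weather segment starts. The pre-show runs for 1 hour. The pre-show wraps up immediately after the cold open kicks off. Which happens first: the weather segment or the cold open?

the cold open

The closing segment ends at 1:59 PM.
The cold open ends at 1:59 PM − 142 min = 11:37 AM.
The cold open starts at 11:37 AM − 75 min = 10:22 AM.
The weather segment starts at 1:59 PM and the cold open starts at 10:22 AM, so the cold open is first.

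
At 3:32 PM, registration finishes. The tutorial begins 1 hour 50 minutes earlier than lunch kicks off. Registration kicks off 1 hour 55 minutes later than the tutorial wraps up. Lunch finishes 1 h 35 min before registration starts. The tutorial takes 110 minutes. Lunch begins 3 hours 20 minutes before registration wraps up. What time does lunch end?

12:32 PM

Lunch starts at 3:32 PM − 200 min = 12:12 PM.
The tutorial starts at 12:12 PM − 110 min = 10:22 AM.
The tutorial ends at 10:22 AM + 110 min = 12:12 PM.
Registration starts at 12:12 PM + 115 min = 2:07 PM.
Lunch ends at 2:07 PM − 95 min = 12:32 PM.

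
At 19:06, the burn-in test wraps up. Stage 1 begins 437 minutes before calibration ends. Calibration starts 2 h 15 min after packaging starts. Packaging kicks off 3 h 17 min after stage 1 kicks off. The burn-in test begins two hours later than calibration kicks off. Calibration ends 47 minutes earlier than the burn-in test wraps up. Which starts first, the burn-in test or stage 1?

stage 1

Calibration ends at 19:06 − 47 min = 18:19.
Stage 1 starts at 18:19 − 437 min = 11:02.
Packaging starts at 11:02 + 197 min = 14:19.
Calibration starts at 14:19 + 135 min = 16:34.
The burn-in test starts at 16:34 + 120 min = 18:34.
The burn-in test starts at 18:34 and stage 1 starts at 11:02, so stage 1 is first.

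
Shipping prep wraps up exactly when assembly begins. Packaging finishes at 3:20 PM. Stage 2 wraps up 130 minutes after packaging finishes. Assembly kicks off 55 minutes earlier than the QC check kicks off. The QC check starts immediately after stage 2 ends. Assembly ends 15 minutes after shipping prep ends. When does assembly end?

4:50 PM

Stage 2 ends at 3:20 PM + 130 min = 5:30 PM.
So the QC check starts at 5:30 PM.
Assembly starts at 5:30 PM − 55 min = 4:35 PM.
So shipping prep ends at 4:35 PM.
Assembly ends at 4:35 PM + 15 min = 4:50 PM.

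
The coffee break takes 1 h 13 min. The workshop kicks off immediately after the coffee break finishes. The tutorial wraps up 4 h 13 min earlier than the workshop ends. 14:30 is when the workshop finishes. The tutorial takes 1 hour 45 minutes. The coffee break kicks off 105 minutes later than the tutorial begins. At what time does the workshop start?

The tutorial ends at 14:30 − 253 min = 10:17.
The tutorial starts at 10:17 − 105 min = 08:32.
The coffee break starts at 08:32 + 105 min = 10:17.
The coffee break ends at 10:17 + 73 min = 11:30.
So the workshop starts at 11:30.

11:30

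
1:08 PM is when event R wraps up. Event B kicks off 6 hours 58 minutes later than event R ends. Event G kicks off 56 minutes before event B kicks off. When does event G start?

Event B starts at 1:08 PM + 418 min = 8:06 PM.
Event G starts at 8:06 PM − 56 min = 7:10 PM.

7:10 PM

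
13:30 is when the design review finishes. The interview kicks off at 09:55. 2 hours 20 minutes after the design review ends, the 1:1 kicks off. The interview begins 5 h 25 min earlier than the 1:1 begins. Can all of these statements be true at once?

The 1:1 starts at 13:30 + 140 min = 15:50.
The interview starts at 15:50 − 325 min = 10:25.
But the interview is also said to start at 09:55 — a 30-minute conflict.

No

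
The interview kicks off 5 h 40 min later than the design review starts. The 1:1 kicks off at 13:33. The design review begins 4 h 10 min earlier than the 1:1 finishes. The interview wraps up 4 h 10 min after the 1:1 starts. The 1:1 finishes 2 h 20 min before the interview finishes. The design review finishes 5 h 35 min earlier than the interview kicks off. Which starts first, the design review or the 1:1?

the design review

The interview ends at 13:33 + 250 min = 17:43.
The 1:1 ends at 17:43 − 140 min = 15:23.
The design review starts at 15:23 − 250 min = 11:13.
The design review starts at 11:13 and the 1:1 starts at 13:33, so the design review is first.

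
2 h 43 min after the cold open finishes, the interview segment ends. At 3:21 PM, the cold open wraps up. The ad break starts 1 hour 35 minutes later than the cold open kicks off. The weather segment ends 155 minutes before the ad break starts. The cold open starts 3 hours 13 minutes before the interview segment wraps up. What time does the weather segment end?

The interview segment ends at 3:21 PM + 163 min = 6:04 PM.
The cold open starts at 6:04 PM − 193 min = 2:51 PM.
The ad break starts at 2:51 PM + 95 min = 4:26 PM.
The weather segment ends at 4:26 PM − 155 min = 1:51 PM.

1:51 PM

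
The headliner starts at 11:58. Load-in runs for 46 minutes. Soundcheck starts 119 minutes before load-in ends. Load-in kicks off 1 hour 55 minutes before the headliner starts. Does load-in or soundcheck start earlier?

Load-in starts at 11:58 − 115 min = 10:03.
Load-in ends at 10:03 + 46 min = 10:49.
Soundcheck starts at 10:49 − 119 min = 08:50.
Load-in starts at 10:03 and soundcheck starts at 08:50, so soundcheck is first.

soundcheck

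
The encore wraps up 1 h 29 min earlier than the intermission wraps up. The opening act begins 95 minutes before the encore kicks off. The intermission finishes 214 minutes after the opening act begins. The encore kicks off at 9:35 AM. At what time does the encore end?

10:05 AM

The opening act starts at 9:35 AM − 95 min = 8:00 AM.
The intermission ends at 8:00 AM + 214 min = 11:34 AM.
The encore ends at 11:34 AM − 89 min = 10:05 AM.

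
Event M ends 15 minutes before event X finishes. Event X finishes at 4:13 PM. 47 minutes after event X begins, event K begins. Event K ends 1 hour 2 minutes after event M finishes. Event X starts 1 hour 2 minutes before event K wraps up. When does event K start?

Event M ends at 4:13 PM − 15 min = 3:58 PM.
Event K ends at 3:58 PM + 62 min = 5:00 PM.
Event X starts at 5:00 PM − 62 min = 3:58 PM.
Event K starts at 3:58 PM + 47 min = 4:45 PM.

4:45 PM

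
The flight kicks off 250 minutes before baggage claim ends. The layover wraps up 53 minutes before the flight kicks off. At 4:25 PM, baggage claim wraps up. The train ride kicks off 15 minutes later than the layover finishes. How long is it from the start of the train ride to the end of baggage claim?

The flight starts at 4:25 PM − 250 min = 12:15 PM.
The layover ends at 12:15 PM − 53 min = 11:22 AM.
The train ride starts at 11:22 AM + 15 min = 11:37 AM.
From 11:37 AM to 4:25 PM is 4 hours 48 minutes.

4 hours 48 minutes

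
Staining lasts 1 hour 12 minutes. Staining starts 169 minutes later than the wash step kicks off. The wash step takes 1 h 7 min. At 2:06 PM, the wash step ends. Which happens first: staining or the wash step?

The wash step starts at 2:06 PM − 67 min = 12:59 PM.
Staining starts at 12:59 PM + 169 min = 3:48 PM.
Staining starts at 3:48 PM and the wash step starts at 12:59 PM, so the wash step is first.

the wash step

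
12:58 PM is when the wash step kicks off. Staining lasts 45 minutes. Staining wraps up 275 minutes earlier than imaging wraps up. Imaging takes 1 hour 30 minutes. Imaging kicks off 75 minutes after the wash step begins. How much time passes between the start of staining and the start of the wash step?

2 hours 35 minutes

Imaging starts at 12:58 PM + 75 min = 2:13 PM.
Imaging ends at 2:13 PM + 90 min = 3:43 PM.
Staining ends at 3:43 PM − 275 min = 11:08 AM.
Staining starts at 11:08 AM − 45 min = 10:23 AM.
From 10:23 AM to 12:58 PM is 2 hours 35 minutes.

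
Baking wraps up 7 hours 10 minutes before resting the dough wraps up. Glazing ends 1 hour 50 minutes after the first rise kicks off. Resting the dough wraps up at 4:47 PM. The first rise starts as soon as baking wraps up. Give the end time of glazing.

11:27 AM

Baking ends at 4:47 PM − 430 min = 9:37 AM.
So the first rise starts at 9:37 AM.
Glazing ends at 9:37 AM + 110 min = 11:27 AM.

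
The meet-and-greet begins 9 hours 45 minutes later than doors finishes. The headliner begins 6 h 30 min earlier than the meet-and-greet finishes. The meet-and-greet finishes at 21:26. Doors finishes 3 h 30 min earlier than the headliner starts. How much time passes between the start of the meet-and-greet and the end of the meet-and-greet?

15 minutes

The headliner starts at 21:26 − 390 min = 14:56.
Doors ends at 14:56 − 210 min = 11:26.
The meet-and-greet starts at 11:26 + 585 min = 21:11.
From 21:11 to 21:26 is 15 minutes.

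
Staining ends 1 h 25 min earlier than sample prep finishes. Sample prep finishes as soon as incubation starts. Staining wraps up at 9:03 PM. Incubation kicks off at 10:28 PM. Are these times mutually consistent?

Yes

Sample prep ends at 10:28 PM.
Staining ends at 10:28 PM − 85 min = 9:03 PM.
That matches the stated 9:03 PM, so the schedule is consistent.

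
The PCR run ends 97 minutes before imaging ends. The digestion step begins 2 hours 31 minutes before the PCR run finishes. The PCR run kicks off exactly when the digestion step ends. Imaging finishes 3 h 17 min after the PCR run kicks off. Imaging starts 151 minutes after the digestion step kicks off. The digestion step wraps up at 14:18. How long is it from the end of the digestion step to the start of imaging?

1 hour 40 minutes

The PCR run starts at 14:18.
Imaging ends at 14:18 + 197 min = 17:35.
The PCR run ends at 17:35 − 97 min = 15:58.
The digestion step starts at 15:58 − 151 min = 13:27.
Imaging starts at 13:27 + 151 min = 15:58.
From 14:18 to 15:58 is 1 hour 40 minutes.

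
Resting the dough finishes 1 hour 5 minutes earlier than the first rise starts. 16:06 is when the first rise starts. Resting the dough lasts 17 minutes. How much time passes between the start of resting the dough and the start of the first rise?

Resting the dough ends at 16:06 − 65 min = 15:01.
Resting the dough starts at 15:01 − 17 min = 14:44.
From 14:44 to 16:06 is 1 hour 22 minutes.

1 hour 22 minutes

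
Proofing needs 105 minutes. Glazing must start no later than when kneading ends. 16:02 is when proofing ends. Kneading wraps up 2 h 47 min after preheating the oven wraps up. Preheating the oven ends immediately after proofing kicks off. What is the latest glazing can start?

17:04

Proofing starts at 16:02 − 105 min = 14:17.
So preheating the oven ends at 14:17.
Kneading ends at 14:17 + 167 min = 17:04.
Glazing is bounded by kneading, so the latest it can start is 17:04.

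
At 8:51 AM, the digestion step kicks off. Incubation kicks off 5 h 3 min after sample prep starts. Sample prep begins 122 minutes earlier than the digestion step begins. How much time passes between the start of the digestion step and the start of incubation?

3 h 1 min

Sample prep starts at 8:51 AM − 122 min = 6:49 AM.
Incubation starts at 6:49 AM + 303 min = 11:52 AM.
From 8:51 AM to 11:52 AM is 3 h 1 min.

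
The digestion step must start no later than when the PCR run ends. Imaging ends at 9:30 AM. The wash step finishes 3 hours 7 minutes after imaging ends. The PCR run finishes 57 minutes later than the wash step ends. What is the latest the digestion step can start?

The wash step ends at 9:30 AM + 187 min = 12:37 PM.
The PCR run ends at 12:37 PM + 57 min = 1:34 PM.
The digestion step is bounded by the PCR run, so the latest it can start is 1:34 PM.

1:34 PM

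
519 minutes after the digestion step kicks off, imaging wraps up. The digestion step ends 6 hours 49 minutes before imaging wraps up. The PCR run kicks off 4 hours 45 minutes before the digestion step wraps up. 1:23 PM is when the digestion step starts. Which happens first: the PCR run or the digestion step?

Imaging ends at 1:23 PM + 519 min = 10:02 PM.
The digestion step ends at 10:02 PM − 409 min = 3:13 PM.
The PCR run starts at 3:13 PM − 285 min = 10:28 AM.
The PCR run starts at 10:28 AM and the digestion step starts at 1:23 PM, so the PCR run is first.

the PCR run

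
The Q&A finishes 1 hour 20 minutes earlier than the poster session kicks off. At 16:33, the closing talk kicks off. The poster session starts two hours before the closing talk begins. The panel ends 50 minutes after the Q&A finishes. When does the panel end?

14:03

The poster session starts at 16:33 − 120 min = 14:33.
The Q&A ends at 14:33 − 80 min = 13:13.
The panel ends at 13:13 + 50 min = 14:03.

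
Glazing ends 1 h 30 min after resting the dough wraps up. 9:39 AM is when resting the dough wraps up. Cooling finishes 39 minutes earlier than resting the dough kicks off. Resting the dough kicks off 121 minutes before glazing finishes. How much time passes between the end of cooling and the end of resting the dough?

70 minutes

Glazing ends at 9:39 AM + 90 min = 11:09 AM.
Resting the dough starts at 11:09 AM − 121 min = 9:08 AM.
Cooling ends at 9:08 AM − 39 min = 8:29 AM.
From 8:29 AM to 9:39 AM is 70 minutes.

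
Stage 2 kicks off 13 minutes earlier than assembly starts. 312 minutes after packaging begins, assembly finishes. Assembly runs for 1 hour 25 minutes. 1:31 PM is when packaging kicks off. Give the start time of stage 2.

5:05 PM

Assembly ends at 1:31 PM + 312 min = 6:43 PM.
Assembly starts at 6:43 PM − 85 min = 5:18 PM.
Stage 2 starts at 5:18 PM − 13 min = 5:05 PM.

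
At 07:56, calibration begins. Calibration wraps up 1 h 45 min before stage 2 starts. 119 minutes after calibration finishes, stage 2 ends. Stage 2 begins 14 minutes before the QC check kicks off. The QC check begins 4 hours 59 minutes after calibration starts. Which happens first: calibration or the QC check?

The QC check starts at 07:56 + 299 min = 12:55.
Calibration starts at 07:56 and the QC check starts at 12:55, so calibration is first.

calibration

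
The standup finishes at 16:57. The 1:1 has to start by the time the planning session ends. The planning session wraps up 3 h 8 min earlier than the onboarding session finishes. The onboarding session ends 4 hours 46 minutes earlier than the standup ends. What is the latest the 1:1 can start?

The onboarding session ends at 16:57 − 286 min = 12:11.
The planning session ends at 12:11 − 188 min = 09:03.
The 1:1 is bounded by the planning session, so the latest it can start is 09:03.

09:03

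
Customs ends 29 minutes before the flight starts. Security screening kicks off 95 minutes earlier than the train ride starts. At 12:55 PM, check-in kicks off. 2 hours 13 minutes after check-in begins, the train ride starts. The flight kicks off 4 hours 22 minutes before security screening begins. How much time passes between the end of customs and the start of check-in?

4 hours 13 minutes

The train ride starts at 12:55 PM + 133 min = 3:08 PM.
Security screening starts at 3:08 PM − 95 min = 1:33 PM.
The flight starts at 1:33 PM − 262 min = 9:11 AM.
Customs ends at 9:11 AM − 29 min = 8:42 AM.
From 8:42 AM to 12:55 PM is 4 hours 13 minutes.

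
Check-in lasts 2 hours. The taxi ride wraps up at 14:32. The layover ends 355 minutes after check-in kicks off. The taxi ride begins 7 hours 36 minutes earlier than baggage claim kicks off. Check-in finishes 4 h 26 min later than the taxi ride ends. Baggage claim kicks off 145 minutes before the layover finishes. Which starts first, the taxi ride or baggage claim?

the taxi ride

Check-in ends at 14:32 + 266 min = 18:58.
Check-in starts at 18:58 − 120 min = 16:58.
The layover ends at 16:58 + 355 min = 22:53.
Baggage claim starts at 22:53 − 145 min = 20:28.
The taxi ride starts at 20:28 − 456 min = 12:52.
The taxi ride starts at 12:52 and baggage claim starts at 20:28, so the taxi ride is first.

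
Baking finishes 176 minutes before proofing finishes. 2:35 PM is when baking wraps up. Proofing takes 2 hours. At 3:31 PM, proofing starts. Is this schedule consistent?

Yes

Proofing ends at 3:31 PM + 120 min = 5:31 PM.
Baking ends at 5:31 PM − 176 min = 2:35 PM.
That matches the stated 2:35 PM, so the schedule is consistent.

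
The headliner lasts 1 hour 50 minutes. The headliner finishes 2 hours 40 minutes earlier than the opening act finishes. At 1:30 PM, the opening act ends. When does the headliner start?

The headliner ends at 1:30 PM − 160 min = 10:50 AM.
The headliner starts at 10:50 AM − 110 min = 9:00 AM.

9:00 AM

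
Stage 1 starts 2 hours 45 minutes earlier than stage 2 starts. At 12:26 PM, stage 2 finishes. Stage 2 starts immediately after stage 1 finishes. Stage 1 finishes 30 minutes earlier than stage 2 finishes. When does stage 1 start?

Stage 1 ends at 12:26 PM − 30 min = 11:56 AM.
So stage 2 starts at 11:56 AM.
Stage 1 starts at 11:56 AM − 165 min = 9:11 AM.

9:11 AM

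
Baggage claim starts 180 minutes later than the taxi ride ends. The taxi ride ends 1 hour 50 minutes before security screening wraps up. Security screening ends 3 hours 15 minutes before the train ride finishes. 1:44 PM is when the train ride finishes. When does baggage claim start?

11:39 AM

Security screening ends at 1:44 PM − 195 min = 10:29 AM.
The taxi ride ends at 10:29 AM − 110 min = 8:39 AM.
Baggage claim starts at 8:39 AM + 180 min = 11:39 AM.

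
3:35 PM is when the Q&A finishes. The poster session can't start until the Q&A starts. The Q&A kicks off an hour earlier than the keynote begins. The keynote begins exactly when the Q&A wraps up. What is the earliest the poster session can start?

2:35 PM

The keynote starts at 3:35 PM.
The Q&A starts at 3:35 PM − 60 min = 2:35 PM.
The poster session is bounded by the Q&A, so the earliest it can start is 2:35 PM.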